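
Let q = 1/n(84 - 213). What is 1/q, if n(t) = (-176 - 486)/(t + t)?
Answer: 331/129 ≈ 2.5659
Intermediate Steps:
n(t) = -331/t (n(t) = -662*1/(2*t) = -331/t)
q = 129/331 (q = 1/(-331/(84 - 213)) = 1/(-331/(-129)) = 1/(-331*(-1/129)) = 1/(331/129) = 129/331 ≈ 0.38973)
1/q = 1/(129/331) = 331/129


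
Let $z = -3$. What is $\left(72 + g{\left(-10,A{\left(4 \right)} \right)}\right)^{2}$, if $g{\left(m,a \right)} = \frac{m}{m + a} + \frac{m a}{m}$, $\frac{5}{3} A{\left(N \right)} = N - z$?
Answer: $\frac{127667401}{21025} \approx 6072.2$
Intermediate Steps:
$A{\left(N \right)} = \frac{9}{5} + \frac{3 N}{5}$ ($A{\left(N \right)} = \frac{3 \left(N - -3\right)}{5} = \frac{3 \left(N + 3\right)}{5} = \frac{3 \left(3 + N\right)}{5} = \frac{9}{5} + \frac{3 N}{5}$)
$g{\left(m,a \right)} = a + \frac{m}{a + m}$ ($g{\left(m,a \right)} = \frac{m}{a + m} + \frac{a m}{m} = \frac{m}{a + m} + a = a + \frac{m}{a + m}$)
$\left(72 + g{\left(-10,A{\left(4 \right)} \right)}\right)^{2} = \left(72 + \frac{-10 + \left(\frac{9}{5} + \frac{3}{5} \cdot 4\right)^{2} + \left(\frac{9}{5} + \frac{3}{5} \cdot 4\right) \left(-10\right)}{\left(\frac{9}{5} + \frac{3}{5} \cdot 4\right) - 10}\right)^{2} = \left(72 + \frac{-10 + \left(\frac{9}{5} + \frac{12}{5}\right)^{2} + \left(\frac{9}{5} + \frac{12}{5}\right) \left(-10\right)}{\left(\frac{9}{5} + \frac{12}{5}\right) - 10}\right)^{2} = \left(72 + \frac{-10 + \left(\frac{21}{5}\right)^{2} + \frac{21}{5} \left(-10\right)}{\frac{21}{5} - 10}\right)^{2} = \left(72 + \frac{-10 + \frac{441}{25} - 42}{- \frac{29}{5}}\right)^{2} = \left(72 - - \frac{859}{145}\right)^{2} = \left(72 + \frac{859}{145}\right)^{2} = \left(\frac{11299}{145}\right)^{2} = \frac{127667401}{21025}$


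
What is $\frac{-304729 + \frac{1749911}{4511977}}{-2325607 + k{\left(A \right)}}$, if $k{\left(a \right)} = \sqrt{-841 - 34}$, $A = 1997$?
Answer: $\frac{1598771659633334227}{12201396308843871774} + \frac{3437321223305 i \sqrt{35}}{12201396308843871774} \approx 0.13103 + 1.6667 \cdot 10^{-6} i$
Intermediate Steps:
$k{\left(a \right)} = 5 i \sqrt{35}$ ($k{\left(a \right)} = \sqrt{-875} = 5 i \sqrt{35}$)
$\frac{-304729 + \frac{1749911}{4511977}}{-2325607 + k{\left(A \right)}} = \frac{-304729 + \frac{1749911}{4511977}}{-2325607 + 5 i \sqrt{35}} = - \frac{1374928489322}{4511977 \left(-2325607 + 5 i \sqrt{35}\right)}$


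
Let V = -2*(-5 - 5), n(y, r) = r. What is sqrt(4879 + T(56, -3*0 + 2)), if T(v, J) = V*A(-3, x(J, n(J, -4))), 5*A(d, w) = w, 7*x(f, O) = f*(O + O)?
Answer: sqrt(238623)/7 ≈ 69.784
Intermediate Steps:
x(f, O) = 2*O*f/7 (x(f, O) = (f*(O + O))/7 = (f*(2*O))/7 = (2*O*f)/7 = 2*O*f/7)
A(d, w) = w/5
V = 20 (V = -2*(-10) = 20)
T(v, J) = -32*J/7 (T(v, J) = 20*(((2/7)*(-4)*J)/5) = 20*((-8*J/7)/5) = 20*(-8*J/35) = -32*J/7)
sqrt(4879 + T(56, -3*0 + 2)) = sqrt(4879 - 32*(-3*0 + 2)/7) = sqrt(4879 - 32*(0 + 2)/7) = sqrt(4879 - 32/7*2) = sqrt(4879 - 64/7) = sqrt(34089/7) = sqrt(238623)/7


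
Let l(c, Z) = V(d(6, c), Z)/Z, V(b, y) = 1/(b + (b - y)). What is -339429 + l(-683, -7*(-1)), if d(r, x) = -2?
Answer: -26136034/77 ≈ -3.3943e+5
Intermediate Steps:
V(b, y) = 1/(-y + 2*b)
l(c, Z) = 1/(Z*(-4 - Z)) (l(c, Z) = 1/((-Z + 2*(-2))*Z) = 1/((-Z - 4)*Z) = 1/((-4 - Z)*Z) = 1/(Z*(-4 - Z)))
-339429 + l(-683, -7*(-1)) = -339429 - 1/(((-7*(-1)))*(4 - 7*(-1))) = -339429 - 1/(7*(4 + 7)) = -339429 - 1*1/7/11 = -339429 - 1*1/7*1/11 = -339429 - 1/77 = -26136034/77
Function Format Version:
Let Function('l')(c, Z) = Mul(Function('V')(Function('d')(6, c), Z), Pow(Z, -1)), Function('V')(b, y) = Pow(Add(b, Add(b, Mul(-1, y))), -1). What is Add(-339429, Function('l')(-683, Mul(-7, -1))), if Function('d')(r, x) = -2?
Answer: Rational(-26136034, 77) ≈ -3.3943e+5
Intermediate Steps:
Function('V')(b, y) = Pow(Add(Mul(-1, y), Mul(2, b)), -1)
Function('l')(c, Z) = Mul(Pow(Z, -1), Pow(Add(-4, Mul(-1, Z)), -1)) (Function('l')(c, Z) = Mul(Pow(Add(Mul(-1, Z), Mul(2, -2)), -1), Pow(Z, -1)) = Mul(Pow(Add(Mul(-1, Z), -4), -1), Pow(Z, -1)) = Mul(Pow(Add(-4, Mul(-1, Z)), -1), Pow(Z, -1)) = Mul(Pow(Z, -1), Pow(Add(-4, Mul(-1, Z)), -1)))
Add(-339429, Function('l')(-683, Mul(-7, -1))) = Add(-339429, Mul(-1, Pow(Mul(-7, -1), -1), Pow(Add(4, Mul(-7, -1)), -1))) = Add(-339429, Mul(-1, Pow(7, -1), Pow(Add(4, 7), -1))) = Add(-339429, Mul(-1, Rational(1, 7), Pow(11, -1))) = Add(-339429, Mul(-1, Rational(1, 7), Rational(1, 11))) = Add(-339429, Rational(-1, 77)) = Rational(-26136034, 77)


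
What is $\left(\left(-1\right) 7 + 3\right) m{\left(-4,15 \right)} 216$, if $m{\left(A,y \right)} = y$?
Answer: $-12960$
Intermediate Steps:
$\left(\left(-1\right) 7 + 3\right) m{\left(-4,15 \right)} 216 = \left(\left(-1\right) 7 + 3\right) 15 \cdot 216 = \left(-7 + 3\right) 15 \cdot 216 = \left(-4\right) 15 \cdot 216 = \left(-60\right) 216 = -12960$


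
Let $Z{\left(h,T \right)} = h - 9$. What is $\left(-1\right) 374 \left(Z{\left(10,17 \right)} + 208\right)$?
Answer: $-78166$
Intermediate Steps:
$Z{\left(h,T \right)} = -9 + h$
$\left(-1\right) 374 \left(Z{\left(10,17 \right)} + 208\right) = \left(-1\right) 374 \left(\left(-9 + 10\right) + 208\right) = - 374 \left(1 + 208\right) = \left(-374\right) 209 = -78166$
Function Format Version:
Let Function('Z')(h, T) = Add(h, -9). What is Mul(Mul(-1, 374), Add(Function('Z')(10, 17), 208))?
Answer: -78166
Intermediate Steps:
Function('Z')(h, T) = Add(-9, h)
Mul(Mul(-1, 374), Add(Function('Z')(10, 17), 208)) = Mul(Mul(-1, 374), Add(Add(-9, 10), 208)) = Mul(-374, Add(1, 208)) = Mul(-374, 209) = -78166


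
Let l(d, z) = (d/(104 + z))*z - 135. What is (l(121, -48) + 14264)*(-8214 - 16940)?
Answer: -2469544258/7 ≈ -3.5279e+8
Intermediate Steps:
l(d, z) = -135 + d*z/(104 + z) (l(d, z) = (d/(104 + z))*z - 135 = d*z/(104 + z) - 135 = -135 + d*z/(104 + z))
(l(121, -48) + 14264)*(-8214 - 16940) = ((-14040 - 135*(-48) + 121*(-48))/(104 - 48) + 14264)*(-8214 - 16940) = ((-14040 + 6480 - 5808)/56 + 14264)*(-25154) = ((1/56)*(-13368) + 14264)*(-25154) = (-1671/7 + 14264)*(-25154) = (98177/7)*(-25154) = -2469544258/7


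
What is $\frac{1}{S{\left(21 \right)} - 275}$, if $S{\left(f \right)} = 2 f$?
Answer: $- \frac{1}{233} \approx -0.0042918$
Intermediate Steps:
$\frac{1}{S{\left(21 \right)} - 275} = \frac{1}{2 \cdot 21 - 275} = \frac{1}{42 - 275} = \frac{1}{-233} = - \frac{1}{233}$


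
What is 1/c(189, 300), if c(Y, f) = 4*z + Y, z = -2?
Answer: 1/181 ≈ 0.0055249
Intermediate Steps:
c(Y, f) = -8 + Y (c(Y, f) = 4*(-2) + Y = -8 + Y)
1/c(189, 300) = 1/(-8 + 189) = 1/181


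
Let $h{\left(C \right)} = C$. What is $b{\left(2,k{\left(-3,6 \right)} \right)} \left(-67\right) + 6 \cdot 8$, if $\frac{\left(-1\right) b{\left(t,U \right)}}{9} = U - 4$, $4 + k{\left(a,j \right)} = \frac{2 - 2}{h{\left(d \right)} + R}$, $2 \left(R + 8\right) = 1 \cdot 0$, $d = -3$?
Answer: $-4776$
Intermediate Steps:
$R = -8$ ($R = -8 + \frac{1 \cdot 0}{2} = -8 + \frac{1}{2} \cdot 0 = -8 + 0 = -8$)
$k{\left(a,j \right)} = -4$ ($k{\left(a,j \right)} = -4 + \frac{2 - 2}{-3 - 8} = -4 + \frac{0}{-11} = -4 + 0 \left(- \frac{1}{11}\right) = -4 + 0 = -4$)
$b{\left(t,U \right)} = 36 - 9 U$ ($b{\left(t,U \right)} = - 9 \left(U - 4\right) = - 9 \left(-4 + U\right) = 36 - 9 U$)
$b{\left(2,k{\left(-3,6 \right)} \right)} \left(-67\right) + 6 \cdot 8 = \left(36 - -36\right) \left(-67\right) + 6 \cdot 8 = \left(36 + 36\right) \left(-67\right) + 48 = 72 \left(-67\right) + 48 = -4824 + 48 = -4776$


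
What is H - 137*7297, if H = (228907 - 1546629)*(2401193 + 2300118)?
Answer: -6195021933231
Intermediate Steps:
H = -6195020933542 (H = -1317722*4701311 = -6195020933542)
H - 137*7297 = -6195020933542 - 137*7297 = -6195020933542 - 1*999689 = -6195020933542 - 999689 = -6195021933231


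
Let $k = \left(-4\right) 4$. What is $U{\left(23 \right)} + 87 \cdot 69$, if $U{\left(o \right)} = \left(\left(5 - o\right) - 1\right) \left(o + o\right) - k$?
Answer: $5145$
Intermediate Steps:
$k = -16$
$U{\left(o \right)} = 16 + 2 o \left(4 - o\right)$ ($U{\left(o \right)} = \left(\left(5 - o\right) - 1\right) \left(o + o\right) - -16 = \left(4 - o\right) 2 o + 16 = 2 o \left(4 - o\right) + 16 = 16 + 2 o \left(4 - o\right)$)
$U{\left(23 \right)} + 87 \cdot 69 = \left(16 - 2 \cdot 23^{2} + 8 \cdot 23\right) + 87 \cdot 69 = \left(16 - 1058 + 184\right) + 6003 = -858 + 6003 = 5145$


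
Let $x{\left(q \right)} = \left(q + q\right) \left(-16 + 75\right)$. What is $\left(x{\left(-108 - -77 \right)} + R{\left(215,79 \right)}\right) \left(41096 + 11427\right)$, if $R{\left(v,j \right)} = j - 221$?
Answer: $-199587400$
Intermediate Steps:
$x{\left(q \right)} = 118 q$ ($x{\left(q \right)} = 2 q 59 = 118 q$)
$R{\left(v,j \right)} = -221 + j$
$\left(x{\left(-108 - -77 \right)} + R{\left(215,79 \right)}\right) \left(41096 + 11427\right) = \left(118 \left(-108 - -77\right) + \left(-221 + 79\right)\right) \left(41096 + 11427\right) = \left(118 \left(-108 + 77\right) - 142\right) 52523 = \left(118 \left(-31\right) - 142\right) 52523 = \left(-3658 - 142\right) 52523 = \left(-3800\right) 52523 = -199587400$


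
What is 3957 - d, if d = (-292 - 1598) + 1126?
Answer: 4721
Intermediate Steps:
d = -764 (d = -1890 + 1126 = -764)
3957 - d = 3957 - 1*(-764) = 3957 + 764 = 4721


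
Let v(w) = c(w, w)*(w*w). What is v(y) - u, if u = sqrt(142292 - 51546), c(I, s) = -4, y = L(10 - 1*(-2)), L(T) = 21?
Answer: -1764 - 17*sqrt(314) ≈ -2065.2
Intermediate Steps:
y = 21
u = 17*sqrt(314) (u = sqrt(90746) = 17*sqrt(314) ≈ 301.24)
v(w) = -4*w**2 (v(w) = -4*w*w = -4*w**2)
v(y) - u = -4*21**2 - 17*sqrt(314) = -4*441 - 17*sqrt(314) = -1764 - 17*sqrt(314)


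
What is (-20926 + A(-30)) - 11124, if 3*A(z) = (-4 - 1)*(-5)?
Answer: -96125/3 ≈ -32042.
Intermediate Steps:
A(z) = 25/3 (A(z) = ((-4 - 1)*(-5))/3 = (-5*(-5))/3 = (⅓)*25 = 25/3)
(-20926 + A(-30)) - 11124 = (-20926 + 25/3) - 11124 = -62753/3 - 11124 = -96125/3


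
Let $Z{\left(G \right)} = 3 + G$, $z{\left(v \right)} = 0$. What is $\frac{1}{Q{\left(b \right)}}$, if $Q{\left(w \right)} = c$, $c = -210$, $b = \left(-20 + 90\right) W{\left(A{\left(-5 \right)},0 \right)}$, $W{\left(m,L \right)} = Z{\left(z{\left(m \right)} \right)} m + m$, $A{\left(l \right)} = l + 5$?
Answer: $- \frac{1}{210} \approx -0.0047619$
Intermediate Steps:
$A{\left(l \right)} = 5 + l$
$W{\left(m,L \right)} = 4 m$ ($W{\left(m,L \right)} = \left(3 + 0\right) m + m = 3 m + m = 4 m$)
$b = 0$ ($b = \left(-20 + 90\right) 4 \left(5 - 5\right) = 70 \cdot 4 \cdot 0 = 70 \cdot 0 = 0$)
$Q{\left(w \right)} = -210$
$\frac{1}{Q{\left(b \right)}} = \frac{1}{-210} = - \frac{1}{210}$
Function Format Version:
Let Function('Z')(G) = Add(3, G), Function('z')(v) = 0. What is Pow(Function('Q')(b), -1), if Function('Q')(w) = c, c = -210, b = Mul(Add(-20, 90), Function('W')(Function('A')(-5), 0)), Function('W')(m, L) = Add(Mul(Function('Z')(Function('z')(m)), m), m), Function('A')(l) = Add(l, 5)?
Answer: Rational(-1, 210) ≈ -0.0047619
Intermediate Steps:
Function('A')(l) = Add(5, l)
Function('W')(m, L) = Mul(4, m) (Function('W')(m, L) = Add(Mul(Add(3, 0), m), m) = Add(Mul(3, m), m) = Mul(4, m))
b = 0 (b = Mul(Add(-20, 90), Mul(4, Add(5, -5))) = Mul(70, Mul(4, 0)) = Mul(70, 0) = 0)
Function('Q')(w) = -210
Pow(Function('Q')(b), -1) = Pow(-210, -1) = Rational(-1, 210)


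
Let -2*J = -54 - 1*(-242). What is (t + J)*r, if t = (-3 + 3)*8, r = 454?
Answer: -42676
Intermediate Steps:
J = -94 (J = -(-54 - 1*(-242))/2 = -(-54 + 242)/2 = -1/2*188 = -94)
t = 0 (t = 0*8 = 0)
(t + J)*r = (0 - 94)*454 = -94*454 = -42676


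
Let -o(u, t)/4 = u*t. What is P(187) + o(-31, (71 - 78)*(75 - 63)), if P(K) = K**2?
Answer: 24553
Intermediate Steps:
o(u, t) = -4*t*u (o(u, t) = -4*u*t = -4*t*u)
P(187) + o(-31, (71 - 78)*(75 - 63)) = 187**2 - 4*(71 - 78)*(75 - 63)*(-31) = 34969 - 4*(-7*12)*(-31) = 34969 - 4*(-84)*(-31) = 34969 - 10416 = 24553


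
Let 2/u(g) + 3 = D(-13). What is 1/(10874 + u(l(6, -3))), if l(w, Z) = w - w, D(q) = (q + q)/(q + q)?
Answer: 1/10873 ≈ 9.1971e-5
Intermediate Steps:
D(q) = 1 (D(q) = (2*q)/((2*q)) = (2*q)*(1/(2*q)) = 1)
l(w, Z) = 0
u(g) = -1 (u(g) = 2/(-3 + 1) = 2/(-2) = 2*(-½) = -1)
1/(10874 + u(l(6, -3))) = 1/(10874 - 1) = 1/10873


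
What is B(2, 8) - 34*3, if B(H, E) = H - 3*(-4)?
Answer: -88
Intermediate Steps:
B(H, E) = 12 + H (B(H, E) = H + 12 = 12 + H)
B(2, 8) - 34*3 = (12 + 2) - 34*3 = 14 - 102 = -88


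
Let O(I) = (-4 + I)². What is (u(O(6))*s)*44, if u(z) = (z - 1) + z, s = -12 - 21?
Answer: -10164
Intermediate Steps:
s = -33
u(z) = -1 + 2*z (u(z) = (-1 + z) + z = -1 + 2*z)
(u(O(6))*s)*44 = ((-1 + 2*(-4 + 6)²)*(-33))*44 = ((-1 + 2*2²)*(-33))*44 = ((-1 + 2*4)*(-33))*44 = ((-1 + 8)*(-33))*44 = (7*(-33))*44 = -231*44 = -10164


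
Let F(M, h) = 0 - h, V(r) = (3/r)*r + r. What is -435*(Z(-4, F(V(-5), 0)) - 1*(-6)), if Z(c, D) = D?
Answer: -2610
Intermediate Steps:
V(r) = 3 + r
F(M, h) = -h
-435*(Z(-4, F(V(-5), 0)) - 1*(-6)) = -435*(-1*0 - 1*(-6)) = -435*(0 + 6) = -435*6 = -2610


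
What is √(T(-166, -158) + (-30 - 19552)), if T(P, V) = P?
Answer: 2*I*√4937 ≈ 140.53*I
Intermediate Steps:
√(T(-166, -158) + (-30 - 19552)) = √(-166 + (-30 - 19552)) = √(-166 - 19582) = √(-19748) = 2*I*√4937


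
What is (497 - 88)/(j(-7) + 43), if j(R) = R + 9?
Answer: 409/45 ≈ 9.0889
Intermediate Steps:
j(R) = 9 + R
(497 - 88)/(j(-7) + 43) = (497 - 88)/((9 - 7) + 43) = 409/(2 + 43) = 409/45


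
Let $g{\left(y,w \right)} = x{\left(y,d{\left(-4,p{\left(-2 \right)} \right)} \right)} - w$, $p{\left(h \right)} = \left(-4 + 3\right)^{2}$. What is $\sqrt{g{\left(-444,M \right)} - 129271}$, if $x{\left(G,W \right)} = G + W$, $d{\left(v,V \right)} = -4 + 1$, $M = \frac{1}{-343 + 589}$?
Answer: $\frac{i \sqrt{7850014734}}{246} \approx 360.16 i$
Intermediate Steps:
$M = \frac{1}{246} \approx 0.004065$
$p{\left(h \right)} = 1$ ($p{\left(h \right)} = \left(-1\right)^{2} = 1$)
$d{\left(v,V \right)} = -3$
$g{\left(y,w \right)} = -3 + y - w$ ($g{\left(y,w \right)} = \left(y - 3\right) - w = \left(-3 + y\right) - w = -3 + y - w$)
$\sqrt{g{\left(-444,M \right)} - 129271} = \sqrt{\left(-3 - 444 - \frac{1}{246}\right) - 129271} = \sqrt{- \frac{109963}{246} - 129271} = \sqrt{- \frac{31910629}{246}} = \frac{i \sqrt{7850014734}}{246}$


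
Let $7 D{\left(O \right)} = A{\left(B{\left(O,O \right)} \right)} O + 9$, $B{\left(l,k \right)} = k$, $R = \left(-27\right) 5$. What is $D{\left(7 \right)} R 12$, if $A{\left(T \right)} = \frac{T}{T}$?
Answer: $- \frac{25920}{7} \approx -3702.9$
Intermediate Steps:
$R = -135$
$A{\left(T \right)} = 1$
$D{\left(O \right)} = \frac{9}{7} + \frac{O}{7}$ ($D{\left(O \right)} = \frac{1 O + 9}{7} = \frac{O + 9}{7} = \frac{9 + O}{7} = \frac{9}{7} + \frac{O}{7}$)
$D{\left(7 \right)} R 12 = \left(\frac{9}{7} + \frac{1}{7} \cdot 7\right) \left(-135\right) 12 = \left(\frac{9}{7} + 1\right) \left(-135\right) 12 = \frac{16}{7} \left(-135\right) 12 = \left(- \frac{2160}{7}\right) 12 = - \frac{25920}{7}$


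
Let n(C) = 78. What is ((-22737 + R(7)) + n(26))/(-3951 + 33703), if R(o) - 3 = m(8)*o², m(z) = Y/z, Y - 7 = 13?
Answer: -45067/59504 ≈ -0.75738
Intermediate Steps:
Y = 20 (Y = 7 + 13 = 20)
m(z) = 20/z
R(o) = 3 + 5*o²/2 (R(o) = 3 + (20/8)*o² = 3 + (20*(⅛))*o² = 3 + 5*o²/2)
((-22737 + R(7)) + n(26))/(-3951 + 33703) = ((-22737 + (3 + (5/2)*7²)) + 78)/(-3951 + 33703) = ((-22737 + (3 + (5/2)*49)) + 78)/29752 = ((-22737 + (3 + 245/2)) + 78)*(1/29752) = ((-22737 + 251/2) + 78)*(1/29752) = (-45223/2 + 78)*(1/29752) = -45067/2*1/29752 = -45067/59504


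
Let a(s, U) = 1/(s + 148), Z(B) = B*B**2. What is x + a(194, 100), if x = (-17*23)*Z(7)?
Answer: -45866645/342 ≈ -1.3411e+5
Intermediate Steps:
Z(B) = B**3
x = -134113 (x = -17*23*7**3 = -391*343 = -134113)
a(s, U) = 1/(148 + s)
x + a(194, 100) = -134113 + 1/(148 + 194) = -134113 + 1/342 = -45866645/342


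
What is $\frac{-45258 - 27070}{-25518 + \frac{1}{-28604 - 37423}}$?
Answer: $\frac{4775600856}{1684876987} \approx 2.8344$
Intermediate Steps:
$\frac{-45258 - 27070}{-25518 + \frac{1}{-28604 - 37423}} = - \frac{72328}{-25518 + \frac{1}{-66027}} = - \frac{72328}{-25518 - \frac{1}{66027}} = - \frac{72328}{- \frac{1684876987}{66027}} = \left(-72328\right) \left(- \frac{66027}{1684876987}\right) = \frac{4775600856}{1684876987}$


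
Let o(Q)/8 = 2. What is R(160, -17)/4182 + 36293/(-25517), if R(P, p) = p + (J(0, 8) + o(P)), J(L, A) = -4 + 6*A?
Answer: -8863535/6277182 ≈ -1.4120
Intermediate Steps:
o(Q) = 16 (o(Q) = 8*2 = 16)
R(P, p) = 60 + p (R(P, p) = p + ((-4 + 6*8) + 16) = p + ((-4 + 48) + 16) = p + (44 + 16) = p + 60 = 60 + p)
R(160, -17)/4182 + 36293/(-25517) = (60 - 17)/4182 + 36293/(-25517) = 43*(1/4182) + 36293*(-1/25517) = 43/4182 - 36293/25517 = -8863535/6277182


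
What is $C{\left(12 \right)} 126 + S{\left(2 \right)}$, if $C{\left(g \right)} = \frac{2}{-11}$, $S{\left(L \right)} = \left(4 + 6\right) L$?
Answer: $- \frac{32}{11} \approx -2.9091$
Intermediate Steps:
$S{\left(L \right)} = 10 L$
$C{\left(g \right)} = - \frac{2}{11}$ ($C{\left(g \right)} = 2 \left(- \frac{1}{11}\right) = - \frac{2}{11}$)
$C{\left(12 \right)} 126 + S{\left(2 \right)} = \left(- \frac{2}{11}\right) 126 + 10 \cdot 2 = - \frac{252}{11} + 20 = - \frac{32}{11}$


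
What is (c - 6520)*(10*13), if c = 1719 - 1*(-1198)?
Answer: -468390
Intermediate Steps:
c = 2917 (c = 1719 + 1198 = 2917)
(c - 6520)*(10*13) = (2917 - 6520)*(10*13) = -3603*130 = -468390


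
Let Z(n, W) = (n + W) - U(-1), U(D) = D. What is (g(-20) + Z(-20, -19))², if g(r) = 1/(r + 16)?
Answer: 23409/16 ≈ 1463.1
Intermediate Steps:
Z(n, W) = 1 + W + n (Z(n, W) = (n + W) - 1*(-1) = (W + n) + 1 = 1 + W + n)
g(r) = 1/(16 + r)
(g(-20) + Z(-20, -19))² = (1/(16 - 20) + (1 - 19 - 20))² = (1/(-4) - 38)² = (-¼ - 38)² = (-153/4)² = 23409/16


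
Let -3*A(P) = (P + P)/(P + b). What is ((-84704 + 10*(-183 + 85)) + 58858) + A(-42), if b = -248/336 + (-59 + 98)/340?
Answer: -8164183326/304331 ≈ -26827.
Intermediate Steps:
b = -4451/7140 (b = -248*1/336 + 39*(1/340) = -31/42 + 39/340 = -4451/7140 ≈ -0.62339)
A(P) = -2*P/(3*(-4451/7140 + P)) (A(P) = -(P + P)/(3*(P - 4451/7140)) = -2*P/(3*(-4451/7140 + P)))
((-84704 + 10*(-183 + 85)) + 58858) + A(-42) = ((-84704 + 10*(-183 + 85)) + 58858) - 4760*(-42)/(-4451 + 7140*(-42)) = ((-84704 + 10*(-98)) + 58858) - 4760*(-42)/(-4451 - 299880) = ((-84704 - 980) + 58858) - 4760*(-42)/(-304331) = (-85684 + 58858) - 4760*(-42)*(-1/304331) = -26826 - 199920/304331 = -8164183326/304331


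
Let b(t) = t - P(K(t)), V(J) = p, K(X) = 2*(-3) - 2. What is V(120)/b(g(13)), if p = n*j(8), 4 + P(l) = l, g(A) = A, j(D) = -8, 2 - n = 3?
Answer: 8/25 ≈ 0.32000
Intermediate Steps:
n = -1 (n = 2 - 1*3 = 2 - 3 = -1)
K(X) = -8 (K(X) = -6 - 2 = -8)
P(l) = -4 + l
p = 8 (p = -1*(-8) = 8)
V(J) = 8
b(t) = 12 + t (b(t) = t - (-4 - 8) = t - 1*(-12) = t + 12 = 12 + t)
V(120)/b(g(13)) = 8/(12 + 13) = 8/25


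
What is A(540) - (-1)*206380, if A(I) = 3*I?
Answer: 208000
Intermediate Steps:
A(540) - (-1)*206380 = 3*540 - (-1)*206380 = 1620 - 1*(-206380) = 1620 + 206380 = 208000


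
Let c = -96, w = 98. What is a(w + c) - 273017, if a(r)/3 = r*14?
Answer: -272933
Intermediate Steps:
a(r) = 42*r (a(r) = 3*(r*14) = 3*(14*r) = 42*r)
a(w + c) - 273017 = 42*(98 - 96) - 273017 = 42*2 - 273017 = 84 - 273017 = -272933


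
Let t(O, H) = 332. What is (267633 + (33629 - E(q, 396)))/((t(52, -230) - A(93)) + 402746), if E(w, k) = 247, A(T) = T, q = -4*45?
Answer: 5473/7327 ≈ 0.74696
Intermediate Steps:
q = -180
(267633 + (33629 - E(q, 396)))/((t(52, -230) - A(93)) + 402746) = (267633 + (33629 - 1*247))/((332 - 1*93) + 402746) = (267633 + (33629 - 247))/((332 - 93) + 402746) = (267633 + 33382)/(239 + 402746) = 301015/402985 = 301015*(1/402985) = 5473/7327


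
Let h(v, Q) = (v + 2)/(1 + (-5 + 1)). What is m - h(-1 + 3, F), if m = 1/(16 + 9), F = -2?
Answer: 103/75 ≈ 1.3733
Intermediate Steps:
m = 1/25 ≈ 0.040000
h(v, Q) = -⅔ - v/3 (h(v, Q) = (2 + v)/(1 - 4) = (2 + v)/(-3) = (2 + v)*(-⅓) = -⅔ - v/3)
m - h(-1 + 3, F) = 1/25 - (-⅔ - (-1 + 3)/3) = 1/25 - (-⅔ - ⅓*2) = 1/25 - (-⅔ - ⅔) = 1/25 - 1*(-4/3) = 1/25 + 4/3 = 103/75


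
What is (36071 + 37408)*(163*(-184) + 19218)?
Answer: -791662746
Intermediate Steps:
(36071 + 37408)*(163*(-184) + 19218) = 73479*(-29992 + 19218) = 73479*(-10774) = -791662746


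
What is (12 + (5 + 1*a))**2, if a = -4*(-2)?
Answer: 625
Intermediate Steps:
a = 8
(12 + (5 + 1*a))**2 = (12 + (5 + 1*8))**2 = (12 + (5 + 8))**2 = (12 + 13)**2 = 25**2 = 625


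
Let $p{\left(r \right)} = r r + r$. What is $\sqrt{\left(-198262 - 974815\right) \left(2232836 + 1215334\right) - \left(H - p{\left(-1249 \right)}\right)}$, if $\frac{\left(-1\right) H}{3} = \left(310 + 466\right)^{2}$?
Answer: $3 i \sqrt{449440617090} \approx 2.0112 \cdot 10^{6} i$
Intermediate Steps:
$H = -1806528$ ($H = - 3 \left(310 + 466\right)^{2} = - 3 \cdot 776^{2} = \left(-3\right) 602176 = -1806528$)
$p{\left(r \right)} = r + r^{2}$ ($p{\left(r \right)} = r^{2} + r = r + r^{2}$)
$\sqrt{\left(-198262 - 974815\right) \left(2232836 + 1215334\right) - \left(H - p{\left(-1249 \right)}\right)} = \sqrt{\left(-198262 - 974815\right) \left(2232836 + 1215334\right) - \left(-1806528 + 1249 \left(1 - 1249\right)\right)} = \sqrt{\left(-1173077\right) 3448170 + \left(\left(-1249\right) \left(-1248\right) + 1806528\right)} = \sqrt{-4044968919090 + \left(1558752 + 1806528\right)} = \sqrt{-4044968919090 + 3365280} = \sqrt{-4044965553810} = 3 i \sqrt{449440617090}$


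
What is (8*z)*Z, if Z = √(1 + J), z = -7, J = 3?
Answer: -112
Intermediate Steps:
Z = 2 (Z = √(1 + 3) = √4 = 2)
(8*z)*Z = (8*(-7))*2 = -56*2 = -112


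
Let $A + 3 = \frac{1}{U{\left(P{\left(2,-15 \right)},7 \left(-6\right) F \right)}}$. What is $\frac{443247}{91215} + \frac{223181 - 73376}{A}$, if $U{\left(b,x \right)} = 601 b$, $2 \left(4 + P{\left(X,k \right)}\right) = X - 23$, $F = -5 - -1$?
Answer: $- \frac{79378249997264}{1589847045} \approx -49928.0$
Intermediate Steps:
$F = -4$ ($F = -5 + 1 = -4$)
$P{\left(X,k \right)} = - \frac{31}{2} + \frac{X}{2}$ ($P{\left(X,k \right)} = -4 + \frac{X - 23}{2} = -4 + \frac{-23 + X}{2} = -4 + \left(- \frac{23}{2} + \frac{X}{2}\right) = - \frac{31}{2} + \frac{X}{2}$)
$A = - \frac{52289}{17429}$ ($A = -3 + \frac{1}{601 \left(- \frac{31}{2} + \frac{1}{2} \cdot 2\right)} = -3 + \frac{1}{601 \left(- \frac{31}{2} + 1\right)} = -3 + \frac{1}{601 \left(- \frac{29}{2}\right)} = -3 + \frac{1}{- \frac{17429}{2}} = -3 - \frac{2}{17429} = - \frac{52289}{17429} \approx -3.0001$)
$\frac{443247}{91215} + \frac{223181 - 73376}{A} = \frac{443247}{91215} + \frac{223181 - 73376}{- \frac{52289}{17429}} = 443247 \cdot \frac{1}{91215} + 149805 \left(- \frac{17429}{52289}\right) = \frac{147749}{30405} - \frac{2610951345}{52289} = - \frac{79378249997264}{1589847045}$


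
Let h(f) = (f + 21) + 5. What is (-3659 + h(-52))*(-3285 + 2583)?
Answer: 2586870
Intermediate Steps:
h(f) = 26 + f (h(f) = (21 + f) + 5 = 26 + f)
(-3659 + h(-52))*(-3285 + 2583) = (-3659 + (26 - 52))*(-3285 + 2583) = (-3659 - 26)*(-702) = -3685*(-702) = 2586870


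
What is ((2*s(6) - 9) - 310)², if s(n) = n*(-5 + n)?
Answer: 94249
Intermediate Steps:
((2*s(6) - 9) - 310)² = ((2*(6*(-5 + 6)) - 9) - 310)² = ((2*(6*1) - 9) - 310)² = ((2*6 - 9) - 310)² = ((12 - 9) - 310)² = (3 - 310)² = (-307)² = 94249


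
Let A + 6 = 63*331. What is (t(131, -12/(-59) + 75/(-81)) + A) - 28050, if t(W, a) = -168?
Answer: -7371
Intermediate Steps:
A = 20847 (A = -6 + 63*331 = -6 + 20853 = 20847)
(t(131, -12/(-59) + 75/(-81)) + A) - 28050 = (-168 + 20847) - 28050 = 20679 - 28050 = -7371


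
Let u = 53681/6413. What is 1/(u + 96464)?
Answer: 6413/618677313 ≈ 1.0366e-5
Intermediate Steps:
u = 53681/6413 (u = 53681*(1/6413) = 53681/6413 ≈ 8.3707)
1/(u + 96464) = 1/(53681/6413 + 96464) = 1/(618677313/6413) = 6413/618677313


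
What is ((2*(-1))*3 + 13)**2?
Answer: 49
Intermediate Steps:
((2*(-1))*3 + 13)**2 = (-2*3 + 13)**2 = (-6 + 13)**2 = 7**2 = 49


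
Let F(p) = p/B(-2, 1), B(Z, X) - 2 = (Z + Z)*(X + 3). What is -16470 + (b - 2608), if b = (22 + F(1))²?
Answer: -3645039/196 ≈ -18597.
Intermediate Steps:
B(Z, X) = 2 + 2*Z*(3 + X) (B(Z, X) = 2 + (Z + Z)*(X + 3) = 2 + (2*Z)*(3 + X) = 2 + 2*Z*(3 + X))
F(p) = -p/14 (F(p) = p/(2 + 6*(-2) + 2*1*(-2)) = p/(2 - 12 - 4) = p/(-14) = p*(-1/14) = -p/14)
b = 94249/196 (b = (22 - 1/14*1)² = (22 - 1/14)² = (307/14)² = 94249/196 ≈ 480.86)
-16470 + (b - 2608) = -16470 + (94249/196 - 2608) = -16470 - 416919/196 = -3645039/196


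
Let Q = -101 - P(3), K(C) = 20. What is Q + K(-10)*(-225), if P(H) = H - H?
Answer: -4601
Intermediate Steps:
P(H) = 0
Q = -101 (Q = -101 - 1*0 = -101 + 0 = -101)
Q + K(-10)*(-225) = -101 + 20*(-225) = -101 - 4500 = -4601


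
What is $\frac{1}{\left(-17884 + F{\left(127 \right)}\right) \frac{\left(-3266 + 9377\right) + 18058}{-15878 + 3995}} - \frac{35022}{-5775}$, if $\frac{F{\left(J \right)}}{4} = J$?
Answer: $\frac{1634214088477}{269474682400} \approx 6.0644$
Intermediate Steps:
$F{\left(J \right)} = 4 J$
$\frac{1}{\left(-17884 + F{\left(127 \right)}\right) \frac{\left(-3266 + 9377\right) + 18058}{-15878 + 3995}} - \frac{35022}{-5775} = \frac{1}{\left(-17884 + 4 \cdot 127\right) \frac{\left(-3266 + 9377\right) + 18058}{-15878 + 3995}} - \frac{35022}{-5775} = \frac{1}{\left(-17884 + 508\right) \frac{6111 + 18058}{-11883}} - - \frac{11674}{1925} = \frac{1}{\left(-17376\right) 24169 \left(- \frac{1}{11883}\right)} + \frac{11674}{1925} = - \frac{1}{17376 \left(- \frac{24169}{11883}\right)} + \frac{11674}{1925} = \left(- \frac{1}{17376}\right) \left(- \frac{11883}{24169}\right) + \frac{11674}{1925} = \frac{3961}{139986848} + \frac{11674}{1925} = \frac{1634214088477}{269474682400}$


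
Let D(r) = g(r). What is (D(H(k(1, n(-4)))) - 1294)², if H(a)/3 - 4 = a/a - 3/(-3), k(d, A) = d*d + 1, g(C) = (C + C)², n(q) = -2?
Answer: 4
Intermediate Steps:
g(C) = 4*C² (g(C) = (2*C)² = 4*C²)
k(d, A) = 1 + d² (k(d, A) = d² + 1 = 1 + d²)
H(a) = 18 (H(a) = 12 + 3*(a/a - 3/(-3)) = 12 + 3*(1 - 3*(-⅓)) = 12 + 3*(1 + 1) = 12 + 3*2 = 12 + 6 = 18)
D(r) = 4*r²
(D(H(k(1, n(-4)))) - 1294)² = (4*18² - 1294)² = (4*324 - 1294)² = (1296 - 1294)² = 2² = 4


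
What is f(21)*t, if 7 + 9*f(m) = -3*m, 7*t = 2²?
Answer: -40/9 ≈ -4.4444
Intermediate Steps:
t = 4/7 (t = (⅐)*2² = (⅐)*4 = 4/7 ≈ 0.57143)
f(m) = -7/9 - m/3 (f(m) = -7/9 + (-3*m)/9 = -7/9 - m/3)
f(21)*t = (-7/9 - ⅓*21)*(4/7) = (-7/9 - 7)*(4/7) = -70/9*4/7 = -40/9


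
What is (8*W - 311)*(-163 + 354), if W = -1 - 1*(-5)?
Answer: -53289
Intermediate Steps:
W = 4 (W = -1 + 5 = 4)
(8*W - 311)*(-163 + 354) = (8*4 - 311)*(-163 + 354) = (32 - 311)*191 = -279*191 = -53289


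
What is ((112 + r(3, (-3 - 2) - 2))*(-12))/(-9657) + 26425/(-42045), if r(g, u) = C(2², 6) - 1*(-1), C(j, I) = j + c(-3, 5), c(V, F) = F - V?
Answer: -4269305/9022857 ≈ -0.47317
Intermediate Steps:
C(j, I) = 8 + j (C(j, I) = j + (5 - 1*(-3)) = j + (5 + 3) = j + 8 = 8 + j)
r(g, u) = 13 (r(g, u) = (8 + 2²) - 1*(-1) = (8 + 4) + 1 = 12 + 1 = 13)
((112 + r(3, (-3 - 2) - 2))*(-12))/(-9657) + 26425/(-42045) = ((112 + 13)*(-12))/(-9657) + 26425/(-42045) = (125*(-12))*(-1/9657) + 26425*(-1/42045) = -1500*(-1/9657) - 5285/8409 = 500/3219 - 5285/8409 = -4269305/9022857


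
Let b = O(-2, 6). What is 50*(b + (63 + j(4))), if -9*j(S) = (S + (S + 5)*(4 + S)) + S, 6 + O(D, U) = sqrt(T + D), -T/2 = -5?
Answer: 21650/9 + 100*sqrt(2) ≈ 2547.0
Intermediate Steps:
T = 10 (T = -2*(-5) = 10)
O(D, U) = -6 + sqrt(10 + D)
j(S) = -2*S/9 - (4 + S)*(5 + S)/9 (j(S) = -((S + (S + 5)*(4 + S)) + S)/9 = -((S + (5 + S)*(4 + S)) + S)/9 = -((S + (4 + S)*(5 + S)) + S)/9 = -(2*S + (4 + S)*(5 + S))/9 = -2*S/9 - (4 + S)*(5 + S)/9)
b = -6 + 2*sqrt(2) (b = -6 + sqrt(10 - 2) = -6 + sqrt(8) = -6 + 2*sqrt(2) ≈ -3.1716)
50*(b + (63 + j(4))) = 50*((-6 + 2*sqrt(2)) + (63 + (-20/9 - 11/9*4 - 1/9*4**2))) = 50*((-6 + 2*sqrt(2)) + (63 + (-20/9 - 44/9 - 1/9*16))) = 50*((-6 + 2*sqrt(2)) + (63 + (-20/9 - 44/9 - 16/9))) = 50*((-6 + 2*sqrt(2)) + (63 - 80/9)) = 50*((-6 + 2*sqrt(2)) + 487/9) = 50*(433/9 + 2*sqrt(2)) = 21650/9 + 100*sqrt(2)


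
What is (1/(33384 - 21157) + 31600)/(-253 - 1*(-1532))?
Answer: 386373201/15638333 ≈ 24.707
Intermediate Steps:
(1/(33384 - 21157) + 31600)/(-253 - 1*(-1532)) = (1/12227 + 31600)/(-253 + 1532) = (1/12227 + 31600)/1279 = (386373201/12227)*(1/1279) = 386373201/15638333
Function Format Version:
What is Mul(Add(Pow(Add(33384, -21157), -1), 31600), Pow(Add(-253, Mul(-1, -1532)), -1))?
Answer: Rational(386373201, 15638333) ≈ 24.707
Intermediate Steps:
Mul(Add(Pow(Add(33384, -21157), -1), 31600), Pow(Add(-253, Mul(-1, -1532)), -1)) = Mul(Add(Pow(12227, -1), 31600), Pow(Add(-253, 1532), -1)) = Mul(Add(Rational(1, 12227), 31600), Pow(1279, -1)) = Mul(Rational(386373201, 12227), Rational(1, 1279)) = Rational(386373201, 15638333)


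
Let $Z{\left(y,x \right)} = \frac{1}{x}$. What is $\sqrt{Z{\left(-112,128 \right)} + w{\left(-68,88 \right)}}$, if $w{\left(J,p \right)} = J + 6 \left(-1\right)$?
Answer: $\frac{i \sqrt{18942}}{16} \approx 8.6019 i$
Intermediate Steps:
$w{\left(J,p \right)} = -6 + J$ ($w{\left(J,p \right)} = J - 6 = -6 + J$)
$\sqrt{Z{\left(-112,128 \right)} + w{\left(-68,88 \right)}} = \sqrt{\frac{1}{128} - 74} = \sqrt{- \frac{9471}{128}} = \frac{i \sqrt{18942}}{16}$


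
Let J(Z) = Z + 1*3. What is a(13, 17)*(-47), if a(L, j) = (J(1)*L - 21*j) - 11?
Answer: 14852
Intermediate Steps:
J(Z) = 3 + Z (J(Z) = Z + 3 = 3 + Z)
a(L, j) = -11 - 21*j + 4*L (a(L, j) = ((3 + 1)*L - 21*j) - 11 = (4*L - 21*j) - 11 = (-21*j + 4*L) - 11 = -11 - 21*j + 4*L)
a(13, 17)*(-47) = (-11 - 21*17 + 4*13)*(-47) = (-11 - 357 + 52)*(-47) = -316*(-47) = 14852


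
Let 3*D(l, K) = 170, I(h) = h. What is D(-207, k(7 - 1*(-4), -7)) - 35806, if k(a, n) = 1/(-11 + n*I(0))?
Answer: -107248/3 ≈ -35749.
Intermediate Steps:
k(a, n) = -1/11 (k(a, n) = 1/(-11 + n*0) = 1/(-11 + 0) = 1/(-11) = -1/11)
D(l, K) = 170/3 (D(l, K) = (⅓)*170 = 170/3)
D(-207, k(7 - 1*(-4), -7)) - 35806 = 170/3 - 35806 = -107248/3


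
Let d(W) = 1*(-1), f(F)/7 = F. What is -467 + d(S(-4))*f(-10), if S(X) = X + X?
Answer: -397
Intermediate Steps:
f(F) = 7*F
S(X) = 2*X
d(W) = -1
-467 + d(S(-4))*f(-10) = -467 - 7*(-10) = -467 - 1*(-70) = -467 + 70 = -397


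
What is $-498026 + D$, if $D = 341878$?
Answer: $-156148$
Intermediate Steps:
$-498026 + D = -498026 + 341878 = -156148$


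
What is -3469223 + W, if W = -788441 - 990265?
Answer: -5247929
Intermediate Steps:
W = -1778706
-3469223 + W = -3469223 - 1778706 = -5247929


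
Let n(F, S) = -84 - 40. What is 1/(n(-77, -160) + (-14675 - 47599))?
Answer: -1/62398 ≈ -1.6026e-5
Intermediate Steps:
n(F, S) = -124
1/(n(-77, -160) + (-14675 - 47599)) = 1/(-124 + (-14675 - 47599)) = 1/(-124 - 62274) = 1/(-62398) = -1/62398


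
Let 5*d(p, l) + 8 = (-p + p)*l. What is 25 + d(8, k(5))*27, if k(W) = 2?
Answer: -91/5 ≈ -18.200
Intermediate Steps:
d(p, l) = -8/5 (d(p, l) = -8/5 + ((-p + p)*l)/5 = -8/5 + (0*l)/5 = -8/5 + (⅕)*0 = -8/5 + 0 = -8/5)
25 + d(8, k(5))*27 = 25 - 8/5*27 = 25 - 216/5 = -91/5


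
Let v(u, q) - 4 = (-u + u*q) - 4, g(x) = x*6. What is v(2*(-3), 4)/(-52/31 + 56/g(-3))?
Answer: 2511/668 ≈ 3.7590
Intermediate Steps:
g(x) = 6*x
v(u, q) = -u + q*u (v(u, q) = 4 + ((-u + u*q) - 4) = 4 + ((-u + q*u) - 4) = 4 + (-4 - u + q*u) = -u + q*u)
v(2*(-3), 4)/(-52/31 + 56/g(-3)) = ((2*(-3))*(-1 + 4))/(-52/31 + 56/((6*(-3)))) = (-6*3)/(-52*1/31 + 56/(-18)) = -18/(-52/31 + 56*(-1/18)) = -18/(-52/31 - 28/9) = -18/(-1336/279) = -279/1336*(-18) = 2511/668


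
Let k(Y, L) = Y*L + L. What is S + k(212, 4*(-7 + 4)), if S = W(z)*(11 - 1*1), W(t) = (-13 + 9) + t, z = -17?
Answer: -2766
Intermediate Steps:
W(t) = -4 + t
S = -210 (S = (-4 - 17)*(11 - 1*1) = -21*(11 - 1) = -21*10 = -210)
k(Y, L) = L + L*Y (k(Y, L) = L*Y + L = L + L*Y)
S + k(212, 4*(-7 + 4)) = -210 + (4*(-7 + 4))*(1 + 212) = -210 + (4*(-3))*213 = -210 - 12*213 = -210 - 2556 = -2766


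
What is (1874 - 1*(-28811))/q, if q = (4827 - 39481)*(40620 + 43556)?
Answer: -30685/2917035104 ≈ -1.0519e-5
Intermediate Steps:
q = -2917035104 (q = -34654*84176 = -2917035104)
(1874 - 1*(-28811))/q = (1874 - 1*(-28811))/(-2917035104) = (1874 + 28811)*(-1/2917035104) = 30685*(-1/2917035104) = -30685/2917035104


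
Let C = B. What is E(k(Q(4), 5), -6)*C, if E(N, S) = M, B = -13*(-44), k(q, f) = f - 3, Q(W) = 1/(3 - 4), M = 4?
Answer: 2288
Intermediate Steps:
Q(W) = -1 (Q(W) = 1/(-1) = -1)
k(q, f) = -3 + f
B = 572
E(N, S) = 4
C = 572
E(k(Q(4), 5), -6)*C = 4*572 = 2288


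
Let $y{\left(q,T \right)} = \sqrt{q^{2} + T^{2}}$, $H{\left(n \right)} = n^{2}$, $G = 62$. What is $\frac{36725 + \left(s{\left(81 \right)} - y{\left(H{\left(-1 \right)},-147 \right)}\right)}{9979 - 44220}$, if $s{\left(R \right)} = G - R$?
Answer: $- \frac{36706}{34241} + \frac{\sqrt{21610}}{34241} \approx -1.0677$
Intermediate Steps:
$s{\left(R \right)} = 62 - R$
$y{\left(q,T \right)} = \sqrt{T^{2} + q^{2}}$
$\frac{36725 + \left(s{\left(81 \right)} - y{\left(H{\left(-1 \right)},-147 \right)}\right)}{9979 - 44220} = \frac{36725 + \left(\left(62 - 81\right) - \sqrt{\left(-147\right)^{2} + \left(\left(-1\right)^{2}\right)^{2}}\right)}{9979 - 44220} = \frac{36725 + \left(\left(62 - 81\right) - \sqrt{21609 + 1^{2}}\right)}{-34241} = \left(36725 - \left(19 + \sqrt{21609 + 1}\right)\right) \left(- \frac{1}{34241}\right) = \left(36725 - \left(19 + \sqrt{21610}\right)\right) \left(- \frac{1}{34241}\right) = \left(36706 - \sqrt{21610}\right) \left(- \frac{1}{34241}\right) = - \frac{36706}{34241} + \frac{\sqrt{21610}}{34241}$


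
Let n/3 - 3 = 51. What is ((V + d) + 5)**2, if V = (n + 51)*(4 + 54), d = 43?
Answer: 153809604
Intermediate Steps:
n = 162 (n = 9 + 3*51 = 9 + 153 = 162)
V = 12354 (V = (162 + 51)*(4 + 54) = 213*58 = 12354)
((V + d) + 5)**2 = ((12354 + 43) + 5)**2 = (12397 + 5)**2 = 12402**2 = 153809604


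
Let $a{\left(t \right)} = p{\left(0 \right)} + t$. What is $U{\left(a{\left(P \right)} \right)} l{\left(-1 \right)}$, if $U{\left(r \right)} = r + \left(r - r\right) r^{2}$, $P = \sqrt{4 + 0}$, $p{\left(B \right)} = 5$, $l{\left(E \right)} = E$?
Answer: $-7$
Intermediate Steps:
$P = 2$ ($P = \sqrt{4} = 2$)
$a{\left(t \right)} = 5 + t$
$U{\left(r \right)} = r$ ($U{\left(r \right)} = r + 0 r^{2} = r + 0 = r$)
$U{\left(a{\left(P \right)} \right)} l{\left(-1 \right)} = \left(5 + 2\right) \left(-1\right) = 7 \left(-1\right) = -7$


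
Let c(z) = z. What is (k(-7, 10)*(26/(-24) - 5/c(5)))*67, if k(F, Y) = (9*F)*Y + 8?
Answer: 520925/6 ≈ 86821.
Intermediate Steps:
k(F, Y) = 8 + 9*F*Y (k(F, Y) = 9*F*Y + 8 = 8 + 9*F*Y)
(k(-7, 10)*(26/(-24) - 5/c(5)))*67 = ((8 + 9*(-7)*10)*(26/(-24) - 5/5))*67 = ((8 - 630)*(26*(-1/24) - 5*⅕))*67 = -622*(-13/12 - 1)*67 = -622*(-25/12)*67 = (7775/6)*67 = 520925/6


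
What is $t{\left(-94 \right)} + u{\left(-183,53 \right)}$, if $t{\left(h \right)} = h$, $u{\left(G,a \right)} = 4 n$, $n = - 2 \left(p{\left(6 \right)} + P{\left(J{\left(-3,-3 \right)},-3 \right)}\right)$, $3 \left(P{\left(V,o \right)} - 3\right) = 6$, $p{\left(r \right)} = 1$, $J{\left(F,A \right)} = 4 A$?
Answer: $-142$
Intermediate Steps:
$P{\left(V,o \right)} = 5$ ($P{\left(V,o \right)} = 3 + \frac{1}{3} \cdot 6 = 3 + 2 = 5$)
$n = -12$ ($n = - 2 \left(1 + 5\right) = \left(-2\right) 6 = -12$)
$u{\left(G,a \right)} = -48$ ($u{\left(G,a \right)} = 4 \left(-12\right) = -48$)
$t{\left(-94 \right)} + u{\left(-183,53 \right)} = -94 - 48 = -142$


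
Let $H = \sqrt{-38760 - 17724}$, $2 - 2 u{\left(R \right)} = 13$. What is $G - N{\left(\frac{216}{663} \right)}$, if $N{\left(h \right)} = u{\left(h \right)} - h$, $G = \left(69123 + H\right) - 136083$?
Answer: $- \frac{29593745}{442} + 6 i \sqrt{1569} \approx -66954.0 + 237.66 i$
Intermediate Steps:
$u{\left(R \right)} = - \frac{11}{2}$ ($u{\left(R \right)} = 1 - \frac{13}{2} = - \frac{11}{2}$)
$H = 6 i \sqrt{1569}$ ($H = \sqrt{-56484} = 6 i \sqrt{1569} \approx 237.66 i$)
$G = -66960 + 6 i \sqrt{1569}$ ($G = \left(69123 + 6 i \sqrt{1569}\right) - 136083 = -66960 + 6 i \sqrt{1569} \approx -66960.0 + 237.66 i$)
$N{\left(h \right)} = - \frac{11}{2} - h$
$G - N{\left(\frac{216}{663} \right)} = \left(-66960 + 6 i \sqrt{1569}\right) - \left(- \frac{11}{2} - \frac{216}{663}\right) = \left(-66960 + 6 i \sqrt{1569}\right) - \left(- \frac{11}{2} - 216 \cdot \frac{1}{663}\right) = \left(-66960 + 6 i \sqrt{1569}\right) - \left(- \frac{11}{2} - \frac{72}{221}\right) = \left(-66960 + 6 i \sqrt{1569}\right) - - \frac{2575}{442} = \left(-66960 + 6 i \sqrt{1569}\right) + \frac{2575}{442} = - \frac{29593745}{442} + 6 i \sqrt{1569}$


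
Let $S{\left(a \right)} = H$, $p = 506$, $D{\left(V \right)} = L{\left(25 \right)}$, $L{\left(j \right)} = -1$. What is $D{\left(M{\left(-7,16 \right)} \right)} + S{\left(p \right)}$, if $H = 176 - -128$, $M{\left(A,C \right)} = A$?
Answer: $303$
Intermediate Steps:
$D{\left(V \right)} = -1$
$H = 304$ ($H = 176 + 128 = 304$)
$S{\left(a \right)} = 304$
$D{\left(M{\left(-7,16 \right)} \right)} + S{\left(p \right)} = -1 + 304 = 303$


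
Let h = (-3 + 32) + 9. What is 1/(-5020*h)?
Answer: -1/190760 ≈ -5.2422e-6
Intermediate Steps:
h = 38 (h = 29 + 9 = 38)
1/(-5020*h) = 1/(-5020*38) = 1/(-190760) = -1/190760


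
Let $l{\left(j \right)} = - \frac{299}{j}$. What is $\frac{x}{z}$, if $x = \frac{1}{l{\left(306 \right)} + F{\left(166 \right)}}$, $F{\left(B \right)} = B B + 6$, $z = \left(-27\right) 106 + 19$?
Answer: $- \frac{306}{23976932339} \approx -1.2762 \cdot 10^{-8}$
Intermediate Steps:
$z = -2843$ ($z = -2862 + 19 = -2843$)
$F{\left(B \right)} = 6 + B^{2}$ ($F{\left(B \right)} = B^{2} + 6 = 6 + B^{2}$)
$x = \frac{306}{8433673}$ ($x = \frac{1}{- \frac{299}{306} + \left(6 + 166^{2}\right)} = \frac{1}{\left(-299\right) \frac{1}{306} + \left(6 + 27556\right)} = \frac{1}{- \frac{299}{306} + 27562} = \frac{1}{\frac{8433673}{306}} = \frac{306}{8433673} \approx 3.6283 \cdot 10^{-5}$)
$\frac{x}{z} = \frac{306}{8433673 \left(-2843\right)} = \frac{306}{8433673} \left(- \frac{1}{2843}\right) = - \frac{306}{23976932339}$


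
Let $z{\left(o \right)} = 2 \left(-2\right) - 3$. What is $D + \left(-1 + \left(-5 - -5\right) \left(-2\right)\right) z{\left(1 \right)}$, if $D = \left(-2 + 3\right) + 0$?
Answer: $8$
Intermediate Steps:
$D = 1$ ($D = 1 + 0 = 1$)
$z{\left(o \right)} = -7$ ($z{\left(o \right)} = -4 - 3 = -7$)
$D + \left(-1 + \left(-5 - -5\right) \left(-2\right)\right) z{\left(1 \right)} = 1 + \left(-1 + \left(-5 - -5\right) \left(-2\right)\right) \left(-7\right) = 1 + \left(-1 + \left(-5 + 5\right) \left(-2\right)\right) \left(-7\right) = 1 + \left(-1 + 0 \left(-2\right)\right) \left(-7\right) = 1 + \left(-1 + 0\right) \left(-7\right) = 1 - -7 = 1 + 7 = 8$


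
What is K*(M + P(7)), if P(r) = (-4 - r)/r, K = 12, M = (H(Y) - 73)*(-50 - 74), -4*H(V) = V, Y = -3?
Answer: 752424/7 ≈ 1.0749e+5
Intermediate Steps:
H(V) = -V/4
M = 8959 (M = (-¼*(-3) - 73)*(-50 - 74) = (¾ - 73)*(-124) = -289/4*(-124) = 8959)
P(r) = (-4 - r)/r
K*(M + P(7)) = 12*(8959 + (-4 - 1*7)/7) = 12*(8959 + (-4 - 7)/7) = 12*(8959 + (⅐)*(-11)) = 12*(8959 - 11/7) = 12*(62702/7) = 752424/7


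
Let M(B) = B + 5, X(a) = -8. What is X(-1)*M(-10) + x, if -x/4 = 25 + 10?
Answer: -100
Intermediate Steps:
x = -140 (x = -4*(25 + 10) = -4*35 = -140)
M(B) = 5 + B
X(-1)*M(-10) + x = -8*(5 - 10) - 140 = -8*(-5) - 140 = 40 - 140 = -100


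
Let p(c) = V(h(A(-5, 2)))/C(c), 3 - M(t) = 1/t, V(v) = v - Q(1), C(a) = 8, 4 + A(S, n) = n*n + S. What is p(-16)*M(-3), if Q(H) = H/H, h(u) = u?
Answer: -5/2 ≈ -2.5000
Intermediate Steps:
A(S, n) = -4 + S + n² (A(S, n) = -4 + (n*n + S) = -4 + (n² + S) = -4 + (S + n²) = -4 + S + n²)
Q(H) = 1
V(v) = -1 + v (V(v) = v - 1*1 = v - 1 = -1 + v)
M(t) = 3 - 1/t
p(c) = -¾ (p(c) = (-1 + (-4 - 5 + 2²))/8 = (-1 + (-4 - 5 + 4))*(⅛) = (-1 - 5)*(⅛) = -6*⅛ = -¾)
p(-16)*M(-3) = -3*(3 - 1/(-3))/4 = -3*(3 - 1*(-⅓))/4 = -3*(3 + ⅓)/4 = -¾*10/3 = -5/2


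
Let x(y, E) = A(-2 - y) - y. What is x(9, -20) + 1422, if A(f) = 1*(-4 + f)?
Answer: 1398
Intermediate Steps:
A(f) = -4 + f
x(y, E) = -6 - 2*y (x(y, E) = (-4 + (-2 - y)) - y = (-6 - y) - y = -6 - 2*y)
x(9, -20) + 1422 = (-6 - 2*9) + 1422 = (-6 - 18) + 1422 = -24 + 1422 = 1398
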